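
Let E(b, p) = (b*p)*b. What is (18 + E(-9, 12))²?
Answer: 980100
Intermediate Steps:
E(b, p) = p*b²
(18 + E(-9, 12))² = (18 + 12*(-9)²)² = (18 + 12*81)² = (18 + 972)² = 990² = 980100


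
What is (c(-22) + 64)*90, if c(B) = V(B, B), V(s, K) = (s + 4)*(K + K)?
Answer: 77040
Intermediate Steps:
V(s, K) = 2*K*(4 + s) (V(s, K) = (4 + s)*(2*K) = 2*K*(4 + s))
c(B) = 2*B*(4 + B)
(c(-22) + 64)*90 = (2*(-22)*(4 - 22) + 64)*90 = (2*(-22)*(-18) + 64)*90 = (792 + 64)*90 = 856*90 = 77040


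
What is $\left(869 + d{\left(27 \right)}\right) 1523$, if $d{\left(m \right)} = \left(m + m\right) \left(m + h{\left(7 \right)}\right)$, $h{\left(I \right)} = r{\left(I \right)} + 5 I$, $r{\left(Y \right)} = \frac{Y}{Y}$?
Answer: $6504733$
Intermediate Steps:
$r{\left(Y \right)} = 1$
$h{\left(I \right)} = 1 + 5 I$
$d{\left(m \right)} = 2 m \left(36 + m\right)$ ($d{\left(m \right)} = \left(m + m\right) \left(m + \left(1 + 5 \cdot 7\right)\right) = 2 m \left(m + \left(1 + 35\right)\right) = 2 m \left(m + 36\right) = 2 m \left(36 + m\right)$)
$\left(869 + d{\left(27 \right)}\right) 1523 = \left(869 + 2 \cdot 27 \left(36 + 27\right)\right) 1523 = \left(869 + 2 \cdot 27 \cdot 63\right) 1523 = \left(869 + 3402\right) 1523 = 4271 \cdot 1523 = 6504733$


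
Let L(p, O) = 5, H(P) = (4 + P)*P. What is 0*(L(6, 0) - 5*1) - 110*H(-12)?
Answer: -10560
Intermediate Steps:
H(P) = P*(4 + P)
0*(L(6, 0) - 5*1) - 110*H(-12) = 0*(5 - 5*1) - (-1320)*(4 - 12) = 0*(5 - 5) - (-1320)*(-8) = 0*0 - 110*96 = 0 - 10560 = -10560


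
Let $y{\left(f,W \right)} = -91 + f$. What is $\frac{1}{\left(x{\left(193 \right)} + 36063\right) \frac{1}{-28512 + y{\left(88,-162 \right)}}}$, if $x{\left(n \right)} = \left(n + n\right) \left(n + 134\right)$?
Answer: $- \frac{1901}{10819} \approx -0.17571$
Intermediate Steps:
$x{\left(n \right)} = 2 n \left(134 + n\right)$
$\frac{1}{\left(x{\left(193 \right)} + 36063\right) \frac{1}{-28512 + y{\left(88,-162 \right)}}} = \frac{1}{\left(2 \cdot 193 \left(134 + 193\right) + 36063\right) \frac{1}{-28512 + \left(-91 + 88\right)}} = \frac{1}{\left(2 \cdot 193 \cdot 327 + 36063\right) \frac{1}{-28512 - 3}} = \frac{1}{\left(126222 + 36063\right) \frac{1}{-28515}} = \frac{1}{162285 \left(- \frac{1}{28515}\right)} = \frac{1}{- \frac{10819}{1901}} = - \frac{1901}{10819}$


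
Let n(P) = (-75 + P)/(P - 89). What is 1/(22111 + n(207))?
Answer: 59/1304615 ≈ 4.5224e-5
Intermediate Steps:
n(P) = (-75 + P)/(-89 + P)
1/(22111 + n(207)) = 1/(22111 + (-75 + 207)/(-89 + 207)) = 1/(22111 + 132/118) = 1/(22111 + (1/118)*132) = 1/(22111 + 66/59) = 1/(1304615/59) = 59/1304615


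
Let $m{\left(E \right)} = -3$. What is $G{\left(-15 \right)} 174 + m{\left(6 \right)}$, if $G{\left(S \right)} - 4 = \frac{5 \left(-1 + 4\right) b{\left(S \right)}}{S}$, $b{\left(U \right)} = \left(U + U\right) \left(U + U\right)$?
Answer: $-155907$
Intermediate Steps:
$b{\left(U \right)} = 4 U^{2}$ ($b{\left(U \right)} = 2 U 2 U = 4 U^{2}$)
$G{\left(S \right)} = 4 + 60 S$ ($G{\left(S \right)} = 4 + \frac{5 \left(-1 + 4\right) 4 S^{2}}{S} = 4 + \frac{5 \cdot 3 \cdot 4 S^{2}}{S} = 4 + \frac{15 \cdot 4 S^{2}}{S} = 4 + \frac{60 S^{2}}{S} = 4 + 60 S$)
$G{\left(-15 \right)} 174 + m{\left(6 \right)} = \left(4 + 60 \left(-15\right)\right) 174 - 3 = \left(4 - 900\right) 174 - 3 = \left(-896\right) 174 - 3 = -155904 - 3 = -155907$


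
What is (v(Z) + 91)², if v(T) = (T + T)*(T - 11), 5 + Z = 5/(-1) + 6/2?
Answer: 117649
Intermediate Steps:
Z = -7 (Z = -5 + (5/(-1) + 6/2) = -5 + (5*(-1) + 6*(½)) = -5 + (-5 + 3) = -5 - 2 = -7)
v(T) = 2*T*(-11 + T) (v(T) = (2*T)*(-11 + T) = 2*T*(-11 + T))
(v(Z) + 91)² = (2*(-7)*(-11 - 7) + 91)² = (2*(-7)*(-18) + 91)² = (252 + 91)² = 343² = 117649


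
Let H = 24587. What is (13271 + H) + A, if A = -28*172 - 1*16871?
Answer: 16171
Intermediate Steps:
A = -21687 (A = -4816 - 16871 = -21687)
(13271 + H) + A = (13271 + 24587) - 21687 = 37858 - 21687 = 16171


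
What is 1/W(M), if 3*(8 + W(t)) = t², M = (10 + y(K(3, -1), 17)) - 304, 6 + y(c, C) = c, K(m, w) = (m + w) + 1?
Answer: 1/29395 ≈ 3.4019e-5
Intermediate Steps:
K(m, w) = 1 + m + w
y(c, C) = -6 + c
M = -297 (M = (10 + (-6 + (1 + 3 - 1))) - 304 = (10 + (-6 + 3)) - 304 = (10 - 3) - 304 = 7 - 304 = -297)
W(t) = -8 + t²/3
1/W(M) = 1/(-8 + (⅓)*(-297)²) = 1/(-8 + (⅓)*88209) = 1/(-8 + 29403) = 1/29395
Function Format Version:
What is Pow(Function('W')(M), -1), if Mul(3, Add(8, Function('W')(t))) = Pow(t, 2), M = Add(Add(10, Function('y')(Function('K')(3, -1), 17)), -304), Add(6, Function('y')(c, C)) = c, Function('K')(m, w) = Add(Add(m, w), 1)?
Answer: Rational(1, 29395) ≈ 3.4019e-5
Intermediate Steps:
Function('K')(m, w) = Add(1, m, w)
Function('y')(c, C) = Add(-6, c)
M = -297 (M = Add(Add(10, Add(-6, Add(1, 3, -1))), -304) = Add(Add(10, Add(-6, 3)), -304) = Add(Add(10, -3), -304) = Add(7, -304) = -297)
Function('W')(t) = Add(-8, Mul(Rational(1, 3), Pow(t, 2)))
Pow(Function('W')(M), -1) = Pow(Add(-8, Mul(Rational(1, 3), Pow(-297, 2))), -1) = Pow(Add(-8, Mul(Rational(1, 3), 88209)), -1) = Pow(Add(-8, 29403), -1) = Pow(29395, -1) = Rational(1, 29395)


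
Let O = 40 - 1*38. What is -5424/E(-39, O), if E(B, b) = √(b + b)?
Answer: -2712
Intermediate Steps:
O = 2 (O = 40 - 38 = 2)
E(B, b) = √2*√b (E(B, b) = √(2*b) = √2*√b)
-5424/E(-39, O) = -5424/(√2*√2) = -5424/2 = -5424*½ = -2712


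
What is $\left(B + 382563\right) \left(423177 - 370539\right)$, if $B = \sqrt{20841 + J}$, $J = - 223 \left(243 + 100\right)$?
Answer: $20137351194 + 210552 i \sqrt{3478} \approx 2.0137 \cdot 10^{10} + 1.2417 \cdot 10^{7} i$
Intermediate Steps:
$J = -76489$ ($J = \left(-223\right) 343 = -76489$)
$B = 4 i \sqrt{3478}$ ($B = \sqrt{20841 - 76489} = \sqrt{-55648} = 4 i \sqrt{3478} \approx 235.9 i$)
$\left(B + 382563\right) \left(423177 - 370539\right) = \left(4 i \sqrt{3478} + 382563\right) \left(423177 - 370539\right) = \left(382563 + 4 i \sqrt{3478}\right) 52638 = 20137351194 + 210552 i \sqrt{3478}$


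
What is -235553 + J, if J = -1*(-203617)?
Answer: -31936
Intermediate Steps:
J = 203617
-235553 + J = -235553 + 203617 = -31936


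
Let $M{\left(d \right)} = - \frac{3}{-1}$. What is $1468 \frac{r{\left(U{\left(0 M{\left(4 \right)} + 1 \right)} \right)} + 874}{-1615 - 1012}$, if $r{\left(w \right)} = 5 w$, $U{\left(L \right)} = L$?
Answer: $- \frac{1290372}{2627} \approx -491.2$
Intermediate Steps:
$M{\left(d \right)} = 3$ ($M{\left(d \right)} = \left(-3\right) \left(-1\right) = 3$)
$1468 \frac{r{\left(U{\left(0 M{\left(4 \right)} + 1 \right)} \right)} + 874}{-1615 - 1012} = 1468 \frac{5 \left(0 \cdot 3 + 1\right) + 874}{-1615 - 1012} = 1468 \frac{5 \left(0 + 1\right) + 874}{-2627} = 1468 \left(5 \cdot 1 + 874\right) \left(- \frac{1}{2627}\right) = 1468 \left(5 + 874\right) \left(- \frac{1}{2627}\right) = 1468 \cdot 879 \left(- \frac{1}{2627}\right) = 1468 \left(- \frac{879}{2627}\right) = - \frac{1290372}{2627}$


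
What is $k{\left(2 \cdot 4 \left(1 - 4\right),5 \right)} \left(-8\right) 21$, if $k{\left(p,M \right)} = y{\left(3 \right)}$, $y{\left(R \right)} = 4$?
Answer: $-672$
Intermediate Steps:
$k{\left(p,M \right)} = 4$
$k{\left(2 \cdot 4 \left(1 - 4\right),5 \right)} \left(-8\right) 21 = 4 \left(-8\right) 21 = \left(-32\right) 21 = -672$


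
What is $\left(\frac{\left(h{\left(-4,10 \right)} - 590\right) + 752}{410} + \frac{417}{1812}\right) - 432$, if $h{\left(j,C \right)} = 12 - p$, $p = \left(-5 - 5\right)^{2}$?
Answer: $- \frac{53439397}{123820} \approx -431.59$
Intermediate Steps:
$p = 100$ ($p = \left(-10\right)^{2} = 100$)
$h{\left(j,C \right)} = -88$ ($h{\left(j,C \right)} = 12 - 100 = -88$)
$\left(\frac{\left(h{\left(-4,10 \right)} - 590\right) + 752}{410} + \frac{417}{1812}\right) - 432 = \left(\frac{\left(-88 - 590\right) + 752}{410} + \frac{417}{1812}\right) - 432 = \left(\left(-678 + 752\right) \frac{1}{410} + 417 \cdot \frac{1}{1812}\right) - 432 = \left(74 \cdot \frac{1}{410} + \frac{139}{604}\right) - 432 = \left(\frac{37}{205} + \frac{139}{604}\right) - 432 = \frac{50843}{123820} - 432 = - \frac{53439397}{123820}$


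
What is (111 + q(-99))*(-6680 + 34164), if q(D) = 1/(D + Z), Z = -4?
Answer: 314197088/103 ≈ 3.0505e+6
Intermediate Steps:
q(D) = 1/(-4 + D) (q(D) = 1/(D - 4) = 1/(-4 + D))
(111 + q(-99))*(-6680 + 34164) = (111 + 1/(-4 - 99))*(-6680 + 34164) = (111 + 1/(-103))*27484 = (111 - 1/103)*27484 = (11432/103)*27484 = 314197088/103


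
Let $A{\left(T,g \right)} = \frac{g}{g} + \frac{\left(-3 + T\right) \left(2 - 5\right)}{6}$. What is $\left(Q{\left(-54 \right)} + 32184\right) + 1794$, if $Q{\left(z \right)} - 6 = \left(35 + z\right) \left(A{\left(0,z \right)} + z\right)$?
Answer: $\frac{69925}{2} \approx 34963.0$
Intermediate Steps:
$A{\left(T,g \right)} = \frac{5}{2} - \frac{T}{2}$ ($A{\left(T,g \right)} = 1 + \left(-3 + T\right) \left(-3\right) \frac{1}{6} = 1 + \left(9 - 3 T\right) \frac{1}{6} = 1 - \left(- \frac{3}{2} + \frac{T}{2}\right) = \frac{5}{2} - \frac{T}{2}$)
$Q{\left(z \right)} = 6 + \left(35 + z\right) \left(\frac{5}{2} + z\right)$ ($Q{\left(z \right)} = 6 + \left(35 + z\right) \left(\left(\frac{5}{2} - 0\right) + z\right) = 6 + \left(35 + z\right) \left(\left(\frac{5}{2} + 0\right) + z\right) = 6 + \left(35 + z\right) \left(\frac{5}{2} + z\right)$)
$\left(Q{\left(-54 \right)} + 32184\right) + 1794 = \left(\left(\frac{187}{2} + \left(-54\right)^{2} + \frac{75}{2} \left(-54\right)\right) + 32184\right) + 1794 = \left(\left(\frac{187}{2} + 2916 - 2025\right) + 32184\right) + 1794 = \left(\frac{1969}{2} + 32184\right) + 1794 = \frac{66337}{2} + 1794 = \frac{69925}{2}$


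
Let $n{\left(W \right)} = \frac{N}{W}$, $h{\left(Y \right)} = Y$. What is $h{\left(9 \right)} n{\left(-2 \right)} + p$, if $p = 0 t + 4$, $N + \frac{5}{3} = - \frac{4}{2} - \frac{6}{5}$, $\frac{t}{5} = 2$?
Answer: $\frac{259}{10} \approx 25.9$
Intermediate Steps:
$t = 10$ ($t = 5 \cdot 2 = 10$)
$N = - \frac{73}{15}$ ($N = - \frac{5}{3} - \left(2 + \frac{6}{5}\right) = - \frac{5}{3} - \frac{16}{5} = - \frac{73}{15} \approx -4.8667$)
$p = 4$ ($p = 0 \cdot 10 + 4 = 0 + 4 = 4$)
$n{\left(W \right)} = - \frac{73}{15 W}$
$h{\left(9 \right)} n{\left(-2 \right)} + p = 9 \left(- \frac{73}{15 \left(-2\right)}\right) + 4 = 9 \left(\left(- \frac{73}{15}\right) \left(- \frac{1}{2}\right)\right) + 4 = 9 \cdot \frac{73}{30} + 4 = \frac{219}{10} + 4 = \frac{259}{10}$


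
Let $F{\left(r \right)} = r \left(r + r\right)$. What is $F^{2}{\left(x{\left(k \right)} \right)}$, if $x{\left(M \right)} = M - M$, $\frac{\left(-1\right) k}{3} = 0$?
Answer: $0$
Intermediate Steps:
$k = 0$ ($k = \left(-3\right) 0 = 0$)
$x{\left(M \right)} = 0$
$F{\left(r \right)} = 2 r^{2}$ ($F{\left(r \right)} = r 2 r = 2 r^{2}$)
$F^{2}{\left(x{\left(k \right)} \right)} = \left(2 \cdot 0^{2}\right)^{2} = \left(2 \cdot 0\right)^{2} = 0^{2} = 0$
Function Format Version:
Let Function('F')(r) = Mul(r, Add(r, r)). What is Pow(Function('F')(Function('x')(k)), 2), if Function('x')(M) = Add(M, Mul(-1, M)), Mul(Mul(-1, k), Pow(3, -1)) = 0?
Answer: 0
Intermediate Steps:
k = 0 (k = Mul(-3, 0) = 0)
Function('x')(M) = 0
Function('F')(r) = Mul(2, Pow(r, 2)) (Function('F')(r) = Mul(r, Mul(2, r)) = Mul(2, Pow(r, 2)))
Pow(Function('F')(Function('x')(k)), 2) = Pow(Mul(2, Pow(0, 2)), 2) = Pow(Mul(2, 0), 2) = Pow(0, 2) = 0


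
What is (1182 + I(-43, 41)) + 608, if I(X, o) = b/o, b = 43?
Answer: 73433/41 ≈ 1791.0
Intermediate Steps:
I(X, o) = 43/o
(1182 + I(-43, 41)) + 608 = (1182 + 43/41) + 608 = 48505/41 + 608 = 73433/41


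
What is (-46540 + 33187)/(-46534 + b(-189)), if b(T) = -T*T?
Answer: 13353/82255 ≈ 0.16234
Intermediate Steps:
b(T) = -T²
(-46540 + 33187)/(-46534 + b(-189)) = (-46540 + 33187)/(-46534 - 1*(-189)²) = -13353/(-46534 - 1*35721) = -13353/(-46534 - 35721) = -13353/(-82255) = -13353*(-1/82255) = 13353/82255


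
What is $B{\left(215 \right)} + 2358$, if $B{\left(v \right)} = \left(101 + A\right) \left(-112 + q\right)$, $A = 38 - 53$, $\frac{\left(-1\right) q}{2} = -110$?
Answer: $11646$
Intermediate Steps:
$q = 220$ ($q = \left(-2\right) \left(-110\right) = 220$)
$A = -15$
$B{\left(v \right)} = 9288$ ($B{\left(v \right)} = \left(101 - 15\right) \left(-112 + 220\right) = 86 \cdot 108 = 9288$)
$B{\left(215 \right)} + 2358 = 9288 + 2358 = 11646$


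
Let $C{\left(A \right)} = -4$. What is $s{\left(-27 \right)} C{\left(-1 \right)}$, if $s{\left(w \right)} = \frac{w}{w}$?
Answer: $-4$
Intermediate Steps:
$s{\left(w \right)} = 1$
$s{\left(-27 \right)} C{\left(-1 \right)} = 1 \left(-4\right) = -4$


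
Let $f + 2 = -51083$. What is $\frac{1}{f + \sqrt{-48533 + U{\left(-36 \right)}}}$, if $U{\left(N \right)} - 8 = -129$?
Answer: $- \frac{3005}{153513287} - \frac{3 i \sqrt{5406}}{2609725879} \approx -1.9575 \cdot 10^{-5} - 8.4521 \cdot 10^{-8} i$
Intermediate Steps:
$f = -51085$ ($f = -2 - 51083 = -51085$)
$U{\left(N \right)} = -121$ ($U{\left(N \right)} = 8 - 129 = -121$)
$\frac{1}{f + \sqrt{-48533 + U{\left(-36 \right)}}} = \frac{1}{-51085 + \sqrt{-48533 - 121}} = \frac{1}{-51085 + \sqrt{-48654}} = \frac{1}{-51085 + 3 i \sqrt{5406}}$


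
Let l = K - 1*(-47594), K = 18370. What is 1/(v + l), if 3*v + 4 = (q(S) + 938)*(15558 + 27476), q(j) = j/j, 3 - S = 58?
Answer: 3/40606814 ≈ 7.3879e-8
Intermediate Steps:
S = -55 (S = 3 - 1*58 = 3 - 58 = -55)
q(j) = 1
v = 40408922/3 (v = -4/3 + ((1 + 938)*(15558 + 27476))/3 = -4/3 + (939*43034)/3 = -4/3 + (⅓)*40408926 = -4/3 + 13469642 = 40408922/3 ≈ 1.3470e+7)
l = 65964 (l = 18370 - 1*(-47594) = 18370 + 47594 = 65964)
1/(v + l) = 1/(40408922/3 + 65964) = 1/(40606814/3) = 3/40606814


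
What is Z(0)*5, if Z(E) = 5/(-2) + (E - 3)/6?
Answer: -15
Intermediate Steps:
Z(E) = -3 + E/6 (Z(E) = 5*(-1/2) + (-3 + E)*(1/6) = -5/2 + (-1/2 + E/6) = -3 + E/6)
Z(0)*5 = (-3 + (1/6)*0)*5 = (-3 + 0)*5 = -3*5 = -15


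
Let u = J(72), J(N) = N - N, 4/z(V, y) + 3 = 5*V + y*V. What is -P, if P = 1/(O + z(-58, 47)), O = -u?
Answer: 3019/4 ≈ 754.75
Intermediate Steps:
z(V, y) = 4/(-3 + 5*V + V*y) (z(V, y) = 4/(-3 + (5*V + y*V)) = 4/(-3 + (5*V + V*y)) = 4/(-3 + 5*V + V*y))
J(N) = 0
u = 0
O = 0 (O = -1*0 = 0)
P = -3019/4 (P = 1/(0 + 4/(-3 + 5*(-58) - 58*47)) = 1/(0 + 4/(-3 - 290 - 2726)) = 1/(0 + 4/(-3019)) = 1/(0 + 4*(-1/3019)) = 1/(0 - 4/3019) = 1/(-4/3019) = -3019/4 ≈ -754.75)
-P = -1*(-3019/4) = 3019/4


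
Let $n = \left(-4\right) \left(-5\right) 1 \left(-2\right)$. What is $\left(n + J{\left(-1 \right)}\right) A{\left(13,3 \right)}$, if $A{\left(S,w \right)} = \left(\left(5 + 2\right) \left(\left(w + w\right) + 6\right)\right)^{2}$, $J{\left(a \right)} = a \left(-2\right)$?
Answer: $-268128$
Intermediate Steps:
$J{\left(a \right)} = - 2 a$
$n = -40$ ($n = 20 \left(-2\right) = -40$)
$A{\left(S,w \right)} = \left(42 + 14 w\right)^{2}$ ($A{\left(S,w \right)} = \left(7 \left(2 w + 6\right)\right)^{2} = \left(7 \left(6 + 2 w\right)\right)^{2} = \left(42 + 14 w\right)^{2}$)
$\left(n + J{\left(-1 \right)}\right) A{\left(13,3 \right)} = \left(-40 - -2\right) 196 \left(3 + 3\right)^{2} = \left(-40 + 2\right) 196 \cdot 6^{2} = - 38 \cdot 196 \cdot 36 = \left(-38\right) 7056 = -268128$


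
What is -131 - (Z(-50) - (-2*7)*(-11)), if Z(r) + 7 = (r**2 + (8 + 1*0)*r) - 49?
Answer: -2021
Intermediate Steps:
Z(r) = -56 + r**2 + 8*r (Z(r) = -7 + ((r**2 + (8 + 1*0)*r) - 49) = -7 + ((r**2 + (8 + 0)*r) - 49) = -7 + ((r**2 + 8*r) - 49) = -7 + (-49 + r**2 + 8*r) = -56 + r**2 + 8*r)
-131 - (Z(-50) - (-2*7)*(-11)) = -131 - ((-56 + (-50)**2 + 8*(-50)) - (-2*7)*(-11)) = -131 - ((-56 + 2500 - 400) - (-14)*(-11)) = -131 - (2044 - 1*154) = -131 - (2044 - 154) = -131 - 1*1890 = -131 - 1890 = -2021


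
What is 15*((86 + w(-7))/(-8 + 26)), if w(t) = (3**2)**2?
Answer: 835/6 ≈ 139.17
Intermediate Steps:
w(t) = 81 (w(t) = 9**2 = 81)
15*((86 + w(-7))/(-8 + 26)) = 15*((86 + 81)/(-8 + 26)) = 15*(167/18) = 835/6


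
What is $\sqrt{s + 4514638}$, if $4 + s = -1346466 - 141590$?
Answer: $\sqrt{3026578} \approx 1739.7$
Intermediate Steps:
$s = -1488060$ ($s = -4 - 1488056 = -1488060$)
$\sqrt{s + 4514638} = \sqrt{-1488060 + 4514638} = \sqrt{3026578}$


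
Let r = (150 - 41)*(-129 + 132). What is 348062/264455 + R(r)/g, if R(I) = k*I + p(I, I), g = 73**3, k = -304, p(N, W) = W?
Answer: 109199569199/102877490735 ≈ 1.0615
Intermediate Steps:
r = 327 (r = 109*3 = 327)
g = 389017
R(I) = -303*I (R(I) = -304*I + I = -303*I)
348062/264455 + R(r)/g = 348062/264455 - 303*327/389017 = 348062*(1/264455) - 99081*1/389017 = 348062/264455 - 99081/389017 = 109199569199/102877490735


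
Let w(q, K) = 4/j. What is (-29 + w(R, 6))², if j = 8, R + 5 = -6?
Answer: 3249/4 ≈ 812.25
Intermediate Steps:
R = -11 (R = -5 - 6 = -11)
w(q, K) = ½ (w(q, K) = 4/8 = 4*(⅛) = ½)
(-29 + w(R, 6))² = (-29 + ½)² = (-57/2)² = 3249/4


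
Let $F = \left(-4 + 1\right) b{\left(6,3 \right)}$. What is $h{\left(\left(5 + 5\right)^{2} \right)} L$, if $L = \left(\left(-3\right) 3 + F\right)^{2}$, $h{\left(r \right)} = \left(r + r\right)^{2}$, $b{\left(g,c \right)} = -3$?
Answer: $0$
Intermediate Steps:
$F = 9$ ($F = \left(-4 + 1\right) \left(-3\right) = \left(-3\right) \left(-3\right) = 9$)
$h{\left(r \right)} = 4 r^{2}$ ($h{\left(r \right)} = \left(2 r\right)^{2} = 4 r^{2}$)
$L = 0$ ($L = \left(\left(-3\right) 3 + 9\right)^{2} = \left(-9 + 9\right)^{2} = 0^{2} = 0$)
$h{\left(\left(5 + 5\right)^{2} \right)} L = 4 \left(\left(5 + 5\right)^{2}\right)^{2} \cdot 0 = 4 \left(10^{2}\right)^{2} \cdot 0 = 4 \cdot 100^{2} \cdot 0 = 4 \cdot 10000 \cdot 0 = 40000 \cdot 0 = 0$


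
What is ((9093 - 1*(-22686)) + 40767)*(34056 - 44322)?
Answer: -744757236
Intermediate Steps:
((9093 - 1*(-22686)) + 40767)*(34056 - 44322) = ((9093 + 22686) + 40767)*(-10266) = (31779 + 40767)*(-10266) = 72546*(-10266) = -744757236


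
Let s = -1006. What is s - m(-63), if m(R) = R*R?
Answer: -4975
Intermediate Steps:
m(R) = R²
s - m(-63) = -1006 - 1*(-63)² = -1006 - 1*3969 = -1006 - 3969 = -4975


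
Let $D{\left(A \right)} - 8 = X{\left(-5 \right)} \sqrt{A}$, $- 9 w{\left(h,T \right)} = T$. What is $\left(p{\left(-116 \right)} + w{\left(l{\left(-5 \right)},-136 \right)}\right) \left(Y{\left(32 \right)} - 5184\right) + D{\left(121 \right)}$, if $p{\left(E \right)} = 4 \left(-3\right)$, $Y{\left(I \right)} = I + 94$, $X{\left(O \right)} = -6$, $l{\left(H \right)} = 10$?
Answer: $-15794$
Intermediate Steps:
$w{\left(h,T \right)} = - \frac{T}{9}$
$Y{\left(I \right)} = 94 + I$
$p{\left(E \right)} = -12$
$D{\left(A \right)} = 8 - 6 \sqrt{A}$
$\left(p{\left(-116 \right)} + w{\left(l{\left(-5 \right)},-136 \right)}\right) \left(Y{\left(32 \right)} - 5184\right) + D{\left(121 \right)} = \left(-12 - - \frac{136}{9}\right) \left(\left(94 + 32\right) - 5184\right) + \left(8 - 6 \sqrt{121}\right) = \left(-12 + \frac{136}{9}\right) \left(126 - 5184\right) + \left(8 - 66\right) = \frac{28}{9} \left(-5058\right) + \left(8 - 66\right) = -15736 - 58 = -15794$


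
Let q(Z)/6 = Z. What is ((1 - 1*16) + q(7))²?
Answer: 729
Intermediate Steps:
q(Z) = 6*Z
((1 - 1*16) + q(7))² = ((1 - 1*16) + 6*7)² = ((1 - 16) + 42)² = (-15 + 42)² = 27² = 729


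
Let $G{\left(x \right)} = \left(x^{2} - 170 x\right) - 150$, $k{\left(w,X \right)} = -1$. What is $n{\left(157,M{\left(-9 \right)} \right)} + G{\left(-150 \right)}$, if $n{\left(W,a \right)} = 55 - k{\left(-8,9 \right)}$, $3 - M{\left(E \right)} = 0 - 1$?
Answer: $47906$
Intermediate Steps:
$M{\left(E \right)} = 4$ ($M{\left(E \right)} = 3 - \left(0 - 1\right) = 3 - -1 = 3 + 1 = 4$)
$G{\left(x \right)} = -150 + x^{2} - 170 x$
$n{\left(W,a \right)} = 56$ ($n{\left(W,a \right)} = 55 - -1 = 55 + 1 = 56$)
$n{\left(157,M{\left(-9 \right)} \right)} + G{\left(-150 \right)} = 56 - \left(-25350 - 22500\right) = 56 + \left(-150 + 22500 + 25500\right) = 56 + 47850 = 47906$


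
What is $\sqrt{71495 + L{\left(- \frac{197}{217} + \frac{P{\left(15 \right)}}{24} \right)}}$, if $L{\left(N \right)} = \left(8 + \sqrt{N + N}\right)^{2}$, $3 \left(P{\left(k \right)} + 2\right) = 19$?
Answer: $\frac{\sqrt{121304637265 + 20832 i \sqrt{2465771}}}{1302} \approx 267.5 + 0.036068 i$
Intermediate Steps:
$P{\left(k \right)} = \frac{13}{3}$ ($P{\left(k \right)} = -2 + \frac{1}{3} \cdot 19 = -2 + \frac{19}{3} = \frac{13}{3}$)
$L{\left(N \right)} = \left(8 + \sqrt{2} \sqrt{N}\right)^{2}$ ($L{\left(N \right)} = \left(8 + \sqrt{2 N}\right)^{2} = \left(8 + \sqrt{2} \sqrt{N}\right)^{2}$)
$\sqrt{71495 + L{\left(- \frac{197}{217} + \frac{P{\left(15 \right)}}{24} \right)}} = \sqrt{71495 + \left(8 + \sqrt{2} \sqrt{- \frac{197}{217} + \frac{13}{3 \cdot 24}}\right)^{2}} = \sqrt{71495 + \left(8 + \sqrt{2} \sqrt{\left(-197\right) \frac{1}{217} + \frac{13}{3} \cdot \frac{1}{24}}\right)^{2}} = \sqrt{71495 + \left(8 + \sqrt{2} \sqrt{- \frac{197}{217} + \frac{13}{72}}\right)^{2}} = \sqrt{71495 + \left(8 + \sqrt{2} \sqrt{- \frac{11363}{15624}}\right)^{2}} = \sqrt{71495 + \left(8 + \sqrt{2} \frac{i \sqrt{4931542}}{2604}\right)^{2}} = \sqrt{71495 + \left(8 + \frac{i \sqrt{2465771}}{1302}\right)^{2}}$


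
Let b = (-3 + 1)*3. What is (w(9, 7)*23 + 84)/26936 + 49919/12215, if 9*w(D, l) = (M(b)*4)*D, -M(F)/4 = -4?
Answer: 6957269/1678690 ≈ 4.1445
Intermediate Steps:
b = -6 (b = -2*3 = -6)
M(F) = 16 (M(F) = -4*(-4) = 16)
w(D, l) = 64*D/9 (w(D, l) = ((16*4)*D)/9 = (64*D)/9 = 64*D/9)
(w(9, 7)*23 + 84)/26936 + 49919/12215 = (((64/9)*9)*23 + 84)/26936 + 49919/12215 = (64*23 + 84)*(1/26936) + 49919*(1/12215) = (1472 + 84)*(1/26936) + 49919/12215 = 1556*(1/26936) + 49919/12215 = 389/6734 + 49919/12215 = 6957269/1678690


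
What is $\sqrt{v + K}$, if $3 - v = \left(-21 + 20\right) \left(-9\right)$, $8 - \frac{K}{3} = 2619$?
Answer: $3 i \sqrt{871} \approx 88.538 i$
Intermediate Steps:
$K = -7833$ ($K = 24 - 7857 = -7833$)
$v = -6$ ($v = 3 - \left(-21 + 20\right) \left(-9\right) = 3 - \left(-1\right) \left(-9\right) = 3 - 9 = -6$)
$\sqrt{v + K} = \sqrt{-6 - 7833} = \sqrt{-7839} = 3 i \sqrt{871}$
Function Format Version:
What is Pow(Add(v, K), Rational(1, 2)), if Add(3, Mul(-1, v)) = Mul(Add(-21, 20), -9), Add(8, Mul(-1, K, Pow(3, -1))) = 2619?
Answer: Mul(3, I, Pow(871, Rational(1, 2))) ≈ Mul(88.538, I)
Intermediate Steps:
K = -7833 (K = Add(24, Mul(-3, 2619)) = Add(24, -7857) = -7833)
v = -6 (v = Add(3, Mul(-1, Mul(Add(-21, 20), -9))) = Add(3, Mul(-1, Mul(-1, -9))) = Add(3, Mul(-1, 9)) = Add(3, -9) = -6)
Pow(Add(v, K), Rational(1, 2)) = Pow(Add(-6, -7833), Rational(1, 2)) = Pow(-7839, Rational(1, 2)) = Mul(3, I, Pow(871, Rational(1, 2)))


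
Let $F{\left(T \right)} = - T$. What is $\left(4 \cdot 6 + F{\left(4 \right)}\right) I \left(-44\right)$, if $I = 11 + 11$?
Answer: $-19360$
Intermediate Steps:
$I = 22$
$\left(4 \cdot 6 + F{\left(4 \right)}\right) I \left(-44\right) = \left(4 \cdot 6 - 4\right) 22 \left(-44\right) = \left(24 - 4\right) 22 \left(-44\right) = 20 \cdot 22 \left(-44\right) = 440 \left(-44\right) = -19360$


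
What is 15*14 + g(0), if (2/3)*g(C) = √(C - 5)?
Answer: 210 + 3*I*√5/2 ≈ 210.0 + 3.3541*I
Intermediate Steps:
g(C) = 3*√(-5 + C)/2 (g(C) = 3*√(C - 5)/2 = 3*√(-5 + C)/2)
15*14 + g(0) = 15*14 + 3*√(-5 + 0)/2 = 210 + 3*√(-5)/2 = 210 + 3*(I*√5)/2 = 210 + 3*I*√5/2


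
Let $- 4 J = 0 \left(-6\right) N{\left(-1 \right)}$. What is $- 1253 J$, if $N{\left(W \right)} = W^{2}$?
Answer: $0$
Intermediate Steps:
$J = 0$ ($J = - \frac{0 \left(-6\right) \left(-1\right)^{2}}{4} = - \frac{0 \cdot 1}{4} = \left(- \frac{1}{4}\right) 0 = 0$)
$- 1253 J = \left(-1253\right) 0 = 0$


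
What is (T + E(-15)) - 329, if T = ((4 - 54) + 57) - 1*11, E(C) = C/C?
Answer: -332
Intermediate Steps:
E(C) = 1
T = -4 (T = (-50 + 57) - 11 = 7 - 11 = -4)
(T + E(-15)) - 329 = (-4 + 1) - 329 = -3 - 329 = -332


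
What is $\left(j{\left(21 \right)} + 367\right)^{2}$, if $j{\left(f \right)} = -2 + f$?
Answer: $148996$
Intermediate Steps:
$\left(j{\left(21 \right)} + 367\right)^{2} = \left(\left(-2 + 21\right) + 367\right)^{2} = \left(19 + 367\right)^{2} = 386^{2} = 148996$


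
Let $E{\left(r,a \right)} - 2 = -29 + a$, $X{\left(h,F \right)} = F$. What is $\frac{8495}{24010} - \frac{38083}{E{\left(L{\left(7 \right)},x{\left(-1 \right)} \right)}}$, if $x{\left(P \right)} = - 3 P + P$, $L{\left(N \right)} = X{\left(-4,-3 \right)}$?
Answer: $\frac{182917041}{120050} \approx 1523.7$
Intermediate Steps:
$L{\left(N \right)} = -3$
$x{\left(P \right)} = - 2 P$
$E{\left(r,a \right)} = -27 + a$ ($E{\left(r,a \right)} = 2 + \left(-29 + a\right) = -27 + a$)
$\frac{8495}{24010} - \frac{38083}{E{\left(L{\left(7 \right)},x{\left(-1 \right)} \right)}} = \frac{8495}{24010} - \frac{38083}{-27 - -2} = 8495 \cdot \frac{1}{24010} - \frac{38083}{-27 + 2} = \frac{1699}{4802} - \frac{38083}{-25} = \frac{1699}{4802} - - \frac{38083}{25} = \frac{1699}{4802} + \frac{38083}{25} = \frac{182917041}{120050}$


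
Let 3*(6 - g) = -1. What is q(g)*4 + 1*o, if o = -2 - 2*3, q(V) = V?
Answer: 52/3 ≈ 17.333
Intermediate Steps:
g = 19/3 (g = 6 - ⅓*(-1) = 6 + ⅓ = 19/3 ≈ 6.3333)
o = -8 (o = -2 - 6 = -8)
q(g)*4 + 1*o = (19/3)*4 + 1*(-8) = 76/3 - 8 = 52/3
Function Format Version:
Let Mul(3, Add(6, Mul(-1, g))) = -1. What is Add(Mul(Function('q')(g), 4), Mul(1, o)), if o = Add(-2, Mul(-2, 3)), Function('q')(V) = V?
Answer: Rational(52, 3) ≈ 17.333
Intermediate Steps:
g = Rational(19, 3) (g = Add(6, Mul(Rational(-1, 3), -1)) = Add(6, Rational(1, 3)) = Rational(19, 3) ≈ 6.3333)
o = -8 (o = Add(-2, -6) = -8)
Add(Mul(Function('q')(g), 4), Mul(1, o)) = Add(Mul(Rational(19, 3), 4), Mul(1, -8)) = Add(Rational(76, 3), -8) = Rational(52, 3)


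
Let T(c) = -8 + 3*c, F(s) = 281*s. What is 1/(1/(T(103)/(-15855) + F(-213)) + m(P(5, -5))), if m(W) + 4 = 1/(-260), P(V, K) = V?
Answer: -8811860720/35281481877 ≈ -0.24976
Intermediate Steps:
m(W) = -1041/260 (m(W) = -4 + 1/(-260) = -4 - 1/260 = -1041/260)
1/(1/(T(103)/(-15855) + F(-213)) + m(P(5, -5))) = 1/(1/((-8 + 3*103)/(-15855) + 281*(-213)) - 1041/260) = 1/(1/((-8 + 309)*(-1/15855) - 59853) - 1041/260) = 1/(1/(301*(-1/15855) - 59853) - 1041/260) = 1/(1/(-43/2265 - 59853) - 1041/260) = 1/(1/(-135567088/2265) - 1041/260) = 1/(-2265/135567088 - 1041/260) = 1/(-35281481877/8811860720) = -8811860720/35281481877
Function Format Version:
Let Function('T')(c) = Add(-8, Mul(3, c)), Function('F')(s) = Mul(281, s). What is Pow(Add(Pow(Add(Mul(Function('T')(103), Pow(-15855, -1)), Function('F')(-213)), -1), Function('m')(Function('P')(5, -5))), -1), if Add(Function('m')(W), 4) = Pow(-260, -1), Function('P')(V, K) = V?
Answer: Rational(-8811860720, 35281481877) ≈ -0.24976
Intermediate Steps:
Function('m')(W) = Rational(-1041, 260) (Function('m')(W) = Add(-4, Pow(-260, -1)) = Add(-4, Rational(-1, 260)) = Rational(-1041, 260))
Pow(Add(Pow(Add(Mul(Function('T')(103), Pow(-15855, -1)), Function('F')(-213)), -1), Function('m')(Function('P')(5, -5))), -1) = Pow(Add(Pow(Add(Mul(Add(-8, Mul(3, 103)), Pow(-15855, -1)), Mul(281, -213)), -1), Rational(-1041, 260)), -1) = Pow(Add(Pow(Add(Mul(Add(-8, 309), Rational(-1, 15855)), -59853), -1), Rational(-1041, 260)), -1) = Pow(Add(Pow(Add(Mul(301, Rational(-1, 15855)), -59853), -1), Rational(-1041, 260)), -1) = Pow(Add(Pow(Add(Rational(-43, 2265), -59853), -1), Rational(-1041, 260)), -1) = Pow(Add(Pow(Rational(-135567088, 2265), -1), Rational(-1041, 260)), -1) = Pow(Add(Rational(-2265, 135567088), Rational(-1041, 260)), -1) = Pow(Rational(-35281481877, 8811860720), -1) = Rational(-8811860720, 35281481877)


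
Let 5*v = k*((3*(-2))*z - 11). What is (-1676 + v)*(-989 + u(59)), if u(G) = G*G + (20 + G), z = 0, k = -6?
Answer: -21375294/5 ≈ -4.2751e+6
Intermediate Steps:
v = 66/5 (v = (-6*((3*(-2))*0 - 11))/5 = (-6*(-6*0 - 11))/5 = (-6*(0 - 11))/5 = (-6*(-11))/5 = (1/5)*66 = 66/5 ≈ 13.200)
u(G) = 20 + G + G**2 (u(G) = G**2 + (20 + G) = 20 + G + G**2)
(-1676 + v)*(-989 + u(59)) = (-1676 + 66/5)*(-989 + (20 + 59 + 59**2)) = -8314*(-989 + (20 + 59 + 3481))/5 = -8314*(-989 + 3560)/5 = -8314/5*2571 = -21375294/5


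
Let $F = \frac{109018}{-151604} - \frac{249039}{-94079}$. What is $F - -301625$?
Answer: $\frac{2151015143483817}{7131376358} \approx 3.0163 \cdot 10^{5}$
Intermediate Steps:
$F = \frac{13749502067}{7131376358}$ ($F = 109018 \left(- \frac{1}{151604}\right) - - \frac{249039}{94079} = - \frac{54509}{75802} + \frac{249039}{94079} = \frac{13749502067}{7131376358} \approx 1.928$)
$F - -301625 = \frac{13749502067}{7131376358} - -301625 = \frac{13749502067}{7131376358} + 301625 = \frac{2151015143483817}{7131376358}$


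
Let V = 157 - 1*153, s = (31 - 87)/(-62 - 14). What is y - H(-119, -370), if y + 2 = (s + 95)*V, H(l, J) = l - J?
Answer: 2469/19 ≈ 129.95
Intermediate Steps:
s = 14/19 (s = -56/(-76) = -56*(-1/76) = 14/19 ≈ 0.73684)
V = 4 (V = 157 - 153 = 4)
y = 7238/19 (y = -2 + (14/19 + 95)*4 = -2 + (1819/19)*4 = -2 + 7276/19 = 7238/19 ≈ 380.95)
y - H(-119, -370) = 7238/19 - (-119 - 1*(-370)) = 7238/19 - (-119 + 370) = 7238/19 - 1*251 = 7238/19 - 251 = 2469/19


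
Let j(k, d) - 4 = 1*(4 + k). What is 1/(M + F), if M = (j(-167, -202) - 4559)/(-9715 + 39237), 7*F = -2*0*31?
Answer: -14761/2359 ≈ -6.2573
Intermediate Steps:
j(k, d) = 8 + k (j(k, d) = 4 + 1*(4 + k) = 4 + (4 + k) = 8 + k)
F = 0 (F = (-2*0*31)/7 = (0*31)/7 = (1/7)*0 = 0)
M = -2359/14761 (M = ((8 - 167) - 4559)/(-9715 + 39237) = (-159 - 4559)/29522 = -4718*1/29522 = -2359/14761 ≈ -0.15981)
1/(M + F) = 1/(-2359/14761 + 0) = 1/(-2359/14761) = -14761/2359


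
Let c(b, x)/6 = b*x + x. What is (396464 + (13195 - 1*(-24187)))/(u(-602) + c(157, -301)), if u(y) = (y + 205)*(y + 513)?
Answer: -433846/250015 ≈ -1.7353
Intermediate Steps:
c(b, x) = 6*x + 6*b*x (c(b, x) = 6*(b*x + x) = 6*(x + b*x) = 6*x + 6*b*x)
u(y) = (205 + y)*(513 + y)
(396464 + (13195 - 1*(-24187)))/(u(-602) + c(157, -301)) = (396464 + (13195 - 1*(-24187)))/((105165 + (-602)² + 718*(-602)) + 6*(-301)*(1 + 157)) = (396464 + (13195 + 24187))/((105165 + 362404 - 432236) + 6*(-301)*158) = (396464 + 37382)/(35333 - 285348) = 433846/(-250015) = 433846*(-1/250015) = -433846/250015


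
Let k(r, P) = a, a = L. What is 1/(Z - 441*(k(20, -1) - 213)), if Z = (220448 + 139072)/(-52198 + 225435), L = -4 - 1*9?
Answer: 173237/17266198362 ≈ 1.0033e-5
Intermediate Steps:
L = -13 (L = -4 - 9 = -13)
a = -13
k(r, P) = -13
Z = 359520/173237 ≈ 2.0753
1/(Z - 441*(k(20, -1) - 213)) = 1/(359520/173237 - 441*(-13 - 213)) = 1/(359520/173237 - 441*(-226)) = 1/(359520/173237 + 99666) = 1/(17266198362/173237) = 173237/17266198362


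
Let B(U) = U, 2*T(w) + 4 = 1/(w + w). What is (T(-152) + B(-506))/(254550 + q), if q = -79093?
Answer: -308865/106677856 ≈ -0.0028953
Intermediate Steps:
T(w) = -2 + 1/(4*w) (T(w) = -2 + 1/(2*(w + w)) = -2 + 1/(2*((2*w))) = -2 + (1/(2*w))/2 = -2 + 1/(4*w))
(T(-152) + B(-506))/(254550 + q) = ((-2 + (¼)/(-152)) - 506)/(254550 - 79093) = ((-2 + (¼)*(-1/152)) - 506)/175457 = ((-2 - 1/608) - 506)*(1/175457) = (-1217/608 - 506)*(1/175457) = -308865/608*1/175457 = -308865/106677856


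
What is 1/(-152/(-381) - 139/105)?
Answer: -4445/4111 ≈ -1.0812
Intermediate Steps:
1/(-152/(-381) - 139/105) = 1/(-152*(-1/381) - 139*1/105) = 1/(152/381 - 139/105) = 1/(-4111/4445) = -4445/4111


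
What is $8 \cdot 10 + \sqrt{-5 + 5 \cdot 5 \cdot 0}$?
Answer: $80 + i \sqrt{5} \approx 80.0 + 2.2361 i$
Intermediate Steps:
$8 \cdot 10 + \sqrt{-5 + 5 \cdot 5 \cdot 0} = 80 + \sqrt{-5 + 25 \cdot 0} = 80 + \sqrt{-5 + 0} = 80 + \sqrt{-5} = 80 + i \sqrt{5}$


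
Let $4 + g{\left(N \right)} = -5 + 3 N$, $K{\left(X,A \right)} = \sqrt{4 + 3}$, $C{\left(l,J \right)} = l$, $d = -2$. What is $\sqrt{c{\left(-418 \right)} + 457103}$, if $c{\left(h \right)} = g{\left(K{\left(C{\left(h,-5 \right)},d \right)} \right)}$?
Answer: $\sqrt{457094 + 3 \sqrt{7}} \approx 676.09$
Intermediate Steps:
$K{\left(X,A \right)} = \sqrt{7}$
$g{\left(N \right)} = -9 + 3 N$ ($g{\left(N \right)} = -4 + \left(-5 + 3 N\right) = -9 + 3 N$)
$c{\left(h \right)} = -9 + 3 \sqrt{7}$
$\sqrt{c{\left(-418 \right)} + 457103} = \sqrt{\left(-9 + 3 \sqrt{7}\right) + 457103} = \sqrt{457094 + 3 \sqrt{7}}$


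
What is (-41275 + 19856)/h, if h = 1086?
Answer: -21419/1086 ≈ -19.723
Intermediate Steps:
(-41275 + 19856)/h = (-41275 + 19856)/1086 = -21419*1/1086 = -21419/1086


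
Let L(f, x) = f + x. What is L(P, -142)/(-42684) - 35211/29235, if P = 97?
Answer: -166847861/138651860 ≈ -1.2034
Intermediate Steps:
L(P, -142)/(-42684) - 35211/29235 = (97 - 142)/(-42684) - 35211/29235 = -45*(-1/42684) - 35211*1/29235 = 15/14228 - 11737/9745 = -166847861/138651860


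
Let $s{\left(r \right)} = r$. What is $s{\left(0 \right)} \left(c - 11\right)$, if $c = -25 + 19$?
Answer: $0$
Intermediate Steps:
$c = -6$
$s{\left(0 \right)} \left(c - 11\right) = 0 \left(-6 - 11\right) = 0 \left(-17\right) = 0$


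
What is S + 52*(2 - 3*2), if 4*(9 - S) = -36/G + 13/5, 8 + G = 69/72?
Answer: -679137/3380 ≈ -200.93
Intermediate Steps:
G = -169/24 (G = -8 + 69/72 = -8 + 69*(1/72) = -8 + 23/24 = -169/24 ≈ -7.0417)
S = 23903/3380 (S = 9 - (-36/(-169/24) + 13/5)/4 = 9 - (-36*(-24/169) + 13*(⅕))/4 = 9 - (864/169 + 13/5)/4 = 9 - ¼*6517/845 = 9 - 6517/3380 = 23903/3380 ≈ 7.0719)
S + 52*(2 - 3*2) = 23903/3380 + 52*(2 - 3*2) = 23903/3380 + 52*(2 - 6) = 23903/3380 + 52*(-4) = 23903/3380 - 208 = -679137/3380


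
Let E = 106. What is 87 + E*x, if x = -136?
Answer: -14329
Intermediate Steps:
87 + E*x = 87 + 106*(-136) = 87 - 14416 = -14329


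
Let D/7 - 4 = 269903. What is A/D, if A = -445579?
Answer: -445579/1889349 ≈ -0.23584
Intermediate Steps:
D = 1889349 (D = 28 + 7*269903 = 28 + 1889321 = 1889349)
A/D = -445579/1889349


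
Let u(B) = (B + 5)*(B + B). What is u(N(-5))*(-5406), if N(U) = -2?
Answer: 64872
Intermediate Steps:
u(B) = 2*B*(5 + B) (u(B) = (5 + B)*(2*B) = 2*B*(5 + B))
u(N(-5))*(-5406) = (2*(-2)*(5 - 2))*(-5406) = (2*(-2)*3)*(-5406) = -12*(-5406) = 64872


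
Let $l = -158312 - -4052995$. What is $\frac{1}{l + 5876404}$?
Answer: $\frac{1}{9771087} \approx 1.0234 \cdot 10^{-7}$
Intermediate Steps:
$l = 3894683$ ($l = -158312 + 4052995 = 3894683$)
$\frac{1}{l + 5876404} = \frac{1}{3894683 + 5876404} = \frac{1}{9771087}$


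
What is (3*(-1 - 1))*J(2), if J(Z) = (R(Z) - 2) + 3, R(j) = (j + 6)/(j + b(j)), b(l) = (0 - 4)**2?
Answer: -26/3 ≈ -8.6667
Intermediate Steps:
b(l) = 16 (b(l) = (-4)**2 = 16)
R(j) = (6 + j)/(16 + j) (R(j) = (j + 6)/(j + 16) = (6 + j)/(16 + j))
J(Z) = 1 + (6 + Z)/(16 + Z) (J(Z) = ((6 + Z)/(16 + Z) - 2) + 3 = (-2 + (6 + Z)/(16 + Z)) + 3 = 1 + (6 + Z)/(16 + Z))
(3*(-1 - 1))*J(2) = (3*(-1 - 1))*(2*(11 + 2)/(16 + 2)) = (3*(-2))*(2*13/18) = -12*13/18 = -6*13/9 = -26/3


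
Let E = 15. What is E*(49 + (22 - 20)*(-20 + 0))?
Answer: 135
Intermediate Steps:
E*(49 + (22 - 20)*(-20 + 0)) = 15*(49 + (22 - 20)*(-20 + 0)) = 15*(49 + 2*(-20)) = 15*(49 - 40) = 15*9 = 135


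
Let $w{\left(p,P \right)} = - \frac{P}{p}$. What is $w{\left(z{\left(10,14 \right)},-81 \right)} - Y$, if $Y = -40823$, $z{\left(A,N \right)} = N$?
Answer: $\frac{571603}{14} \approx 40829.0$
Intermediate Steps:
$w{\left(p,P \right)} = - \frac{P}{p}$
$w{\left(z{\left(10,14 \right)},-81 \right)} - Y = \left(-1\right) \left(-81\right) \frac{1}{14} - -40823 = \left(-1\right) \left(-81\right) \frac{1}{14} + 40823 = \frac{81}{14} + 40823 = \frac{571603}{14}$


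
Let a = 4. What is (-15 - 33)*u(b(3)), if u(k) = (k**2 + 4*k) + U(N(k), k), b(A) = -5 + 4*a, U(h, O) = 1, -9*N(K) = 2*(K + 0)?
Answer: -7968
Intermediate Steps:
N(K) = -2*K/9 (N(K) = -2*(K + 0)/9 = -2*K/9)
b(A) = 11 (b(A) = -5 + 4*4 = -5 + 16 = 11)
u(k) = 1 + k**2 + 4*k (u(k) = (k**2 + 4*k) + 1 = 1 + k**2 + 4*k)
(-15 - 33)*u(b(3)) = (-15 - 33)*(1 + 11**2 + 4*11) = -48*(1 + 121 + 44) = -48*166 = -7968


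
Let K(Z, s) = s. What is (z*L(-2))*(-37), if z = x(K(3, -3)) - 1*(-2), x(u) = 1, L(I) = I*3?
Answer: 666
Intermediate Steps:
L(I) = 3*I
z = 3 (z = 1 - 1*(-2) = 1 + 2 = 3)
(z*L(-2))*(-37) = (3*(3*(-2)))*(-37) = (3*(-6))*(-37) = -18*(-37) = 666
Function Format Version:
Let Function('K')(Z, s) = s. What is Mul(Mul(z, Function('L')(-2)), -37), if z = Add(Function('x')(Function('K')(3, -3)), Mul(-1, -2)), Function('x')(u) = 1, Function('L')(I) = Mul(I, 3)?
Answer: 666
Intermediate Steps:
Function('L')(I) = Mul(3, I)
z = 3 (z = Add(1, Mul(-1, -2)) = Add(1, 2) = 3)
Mul(Mul(z, Function('L')(-2)), -37) = Mul(Mul(3, Mul(3, -2)), -37) = Mul(Mul(3, -6), -37) = Mul(-18, -37) = 666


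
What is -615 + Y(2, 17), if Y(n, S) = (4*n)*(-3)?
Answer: -639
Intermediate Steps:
Y(n, S) = -12*n
-615 + Y(2, 17) = -615 - 12*2 = -615 - 24 = -639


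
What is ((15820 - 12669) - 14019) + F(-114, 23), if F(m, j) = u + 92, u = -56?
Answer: -10832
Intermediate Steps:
F(m, j) = 36 (F(m, j) = -56 + 92 = 36)
((15820 - 12669) - 14019) + F(-114, 23) = ((15820 - 12669) - 14019) + 36 = (3151 - 14019) + 36 = -10868 + 36 = -10832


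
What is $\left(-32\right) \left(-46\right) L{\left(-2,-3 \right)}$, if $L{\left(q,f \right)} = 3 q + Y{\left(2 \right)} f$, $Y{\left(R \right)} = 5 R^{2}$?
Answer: $-97152$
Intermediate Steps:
$L{\left(q,f \right)} = 3 q + 20 f$ ($L{\left(q,f \right)} = 3 q + 5 \cdot 2^{2} f = 3 q + 5 \cdot 4 f = 3 q + 20 f$)
$\left(-32\right) \left(-46\right) L{\left(-2,-3 \right)} = \left(-32\right) \left(-46\right) \left(3 \left(-2\right) + 20 \left(-3\right)\right) = 1472 \left(-6 - 60\right) = 1472 \left(-66\right) = -97152$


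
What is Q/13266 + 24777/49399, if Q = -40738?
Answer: -841862390/327663567 ≈ -2.5693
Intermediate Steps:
Q/13266 + 24777/49399 = -40738/13266 + 24777/49399 = -40738*1/13266 + 24777*(1/49399) = -20369/6633 + 24777/49399 = -841862390/327663567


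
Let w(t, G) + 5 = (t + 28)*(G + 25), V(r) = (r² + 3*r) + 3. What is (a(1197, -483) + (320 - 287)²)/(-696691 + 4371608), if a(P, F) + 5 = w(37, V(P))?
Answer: 93368899/3674917 ≈ 25.407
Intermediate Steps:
V(r) = 3 + r² + 3*r
w(t, G) = -5 + (25 + G)*(28 + t) (w(t, G) = -5 + (t + 28)*(G + 25) = -5 + (28 + t)*(25 + G) = -5 + (25 + G)*(28 + t))
a(P, F) = 1810 + 65*P² + 195*P (a(P, F) = -5 + (695 + 25*37 + 28*(3 + P² + 3*P) + (3 + P² + 3*P)*37) = -5 + (695 + 925 + (84 + 28*P² + 84*P) + (111 + 37*P² + 111*P)) = -5 + (1815 + 65*P² + 195*P) = 1810 + 65*P² + 195*P)
(a(1197, -483) + (320 - 287)²)/(-696691 + 4371608) = ((1810 + 65*1197² + 195*1197) + (320 - 287)²)/(-696691 + 4371608) = ((1810 + 65*1432809 + 233415) + 33²)/3674917 = ((1810 + 93132585 + 233415) + 1089)*(1/3674917) = (93367810 + 1089)*(1/3674917) = 93368899*(1/3674917) = 93368899/3674917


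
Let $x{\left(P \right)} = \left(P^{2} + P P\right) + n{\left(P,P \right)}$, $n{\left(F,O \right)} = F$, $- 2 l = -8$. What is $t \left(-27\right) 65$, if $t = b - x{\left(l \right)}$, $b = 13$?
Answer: $40365$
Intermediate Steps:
$l = 4$ ($l = \left(- \frac{1}{2}\right) \left(-8\right) = 4$)
$x{\left(P \right)} = P + 2 P^{2}$ ($x{\left(P \right)} = \left(P^{2} + P P\right) + P = \left(P^{2} + P^{2}\right) + P = 2 P^{2} + P = P + 2 P^{2}$)
$t = -23$ ($t = 13 - 4 \left(1 + 2 \cdot 4\right) = 13 - 4 \left(1 + 8\right) = 13 - 4 \cdot 9 = 13 - 36 = -23$)
$t \left(-27\right) 65 = \left(-23\right) \left(-27\right) 65 = 621 \cdot 65 = 40365$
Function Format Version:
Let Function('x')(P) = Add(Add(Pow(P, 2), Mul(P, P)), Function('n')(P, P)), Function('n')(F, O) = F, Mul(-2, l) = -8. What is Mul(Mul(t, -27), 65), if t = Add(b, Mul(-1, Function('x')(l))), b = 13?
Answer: 40365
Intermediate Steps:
l = 4 (l = Mul(Rational(-1, 2), -8) = 4)
Function('x')(P) = Add(P, Mul(2, Pow(P, 2))) (Function('x')(P) = Add(Add(Pow(P, 2), Mul(P, P)), P) = Add(Add(Pow(P, 2), Pow(P, 2)), P) = Add(Mul(2, Pow(P, 2)), P) = Add(P, Mul(2, Pow(P, 2))))
t = -23 (t = Add(13, Mul(-1, Mul(4, Add(1, Mul(2, 4))))) = Add(13, Mul(-1, Mul(4, Add(1, 8)))) = Add(13, Mul(-1, Mul(4, 9))) = Add(13, Mul(-1, 36)) = Add(13, -36) = -23)
Mul(Mul(t, -27), 65) = Mul(Mul(-23, -27), 65) = Mul(621, 65) = 40365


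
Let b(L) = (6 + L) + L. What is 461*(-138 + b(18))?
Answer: -44256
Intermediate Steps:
b(L) = 6 + 2*L
461*(-138 + b(18)) = 461*(-138 + (6 + 2*18)) = 461*(-138 + (6 + 36)) = 461*(-138 + 42) = 461*(-96) = -44256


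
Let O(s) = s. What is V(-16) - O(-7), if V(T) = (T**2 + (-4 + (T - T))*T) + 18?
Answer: 345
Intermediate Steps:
V(T) = 18 + T**2 - 4*T (V(T) = (T**2 + (-4 + 0)*T) + 18 = (T**2 - 4*T) + 18 = 18 + T**2 - 4*T)
V(-16) - O(-7) = (18 + (-16)**2 - 4*(-16)) - 1*(-7) = (18 + 256 + 64) + 7 = 338 + 7 = 345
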